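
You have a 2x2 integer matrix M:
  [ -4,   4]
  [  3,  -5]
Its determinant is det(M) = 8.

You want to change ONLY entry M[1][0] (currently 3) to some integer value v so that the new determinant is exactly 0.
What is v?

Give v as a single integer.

det is linear in entry M[1][0]: det = old_det + (v - 3) * C_10
Cofactor C_10 = -4
Want det = 0: 8 + (v - 3) * -4 = 0
  (v - 3) = -8 / -4 = 2
  v = 3 + (2) = 5

Answer: 5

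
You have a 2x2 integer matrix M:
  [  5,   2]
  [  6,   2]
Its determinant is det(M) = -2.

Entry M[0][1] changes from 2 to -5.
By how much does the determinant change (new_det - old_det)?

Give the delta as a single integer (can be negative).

Cofactor C_01 = -6
Entry delta = -5 - 2 = -7
Det delta = entry_delta * cofactor = -7 * -6 = 42

Answer: 42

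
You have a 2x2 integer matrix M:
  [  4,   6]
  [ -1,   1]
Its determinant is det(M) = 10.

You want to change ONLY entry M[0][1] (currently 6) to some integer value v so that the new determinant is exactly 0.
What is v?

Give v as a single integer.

Answer: -4

Derivation:
det is linear in entry M[0][1]: det = old_det + (v - 6) * C_01
Cofactor C_01 = 1
Want det = 0: 10 + (v - 6) * 1 = 0
  (v - 6) = -10 / 1 = -10
  v = 6 + (-10) = -4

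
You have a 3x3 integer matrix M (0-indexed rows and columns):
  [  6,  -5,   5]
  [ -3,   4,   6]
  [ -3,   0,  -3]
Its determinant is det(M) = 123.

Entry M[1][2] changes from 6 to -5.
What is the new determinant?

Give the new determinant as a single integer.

Answer: -42

Derivation:
det is linear in row 1: changing M[1][2] by delta changes det by delta * cofactor(1,2).
Cofactor C_12 = (-1)^(1+2) * minor(1,2) = 15
Entry delta = -5 - 6 = -11
Det delta = -11 * 15 = -165
New det = 123 + -165 = -42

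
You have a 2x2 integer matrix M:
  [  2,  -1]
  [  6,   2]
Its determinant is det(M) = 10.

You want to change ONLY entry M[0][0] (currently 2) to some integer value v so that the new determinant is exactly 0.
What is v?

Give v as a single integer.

Answer: -3

Derivation:
det is linear in entry M[0][0]: det = old_det + (v - 2) * C_00
Cofactor C_00 = 2
Want det = 0: 10 + (v - 2) * 2 = 0
  (v - 2) = -10 / 2 = -5
  v = 2 + (-5) = -3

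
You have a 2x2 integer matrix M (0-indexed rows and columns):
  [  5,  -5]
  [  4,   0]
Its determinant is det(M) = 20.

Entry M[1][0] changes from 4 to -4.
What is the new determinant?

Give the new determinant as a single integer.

det is linear in row 1: changing M[1][0] by delta changes det by delta * cofactor(1,0).
Cofactor C_10 = (-1)^(1+0) * minor(1,0) = 5
Entry delta = -4 - 4 = -8
Det delta = -8 * 5 = -40
New det = 20 + -40 = -20

Answer: -20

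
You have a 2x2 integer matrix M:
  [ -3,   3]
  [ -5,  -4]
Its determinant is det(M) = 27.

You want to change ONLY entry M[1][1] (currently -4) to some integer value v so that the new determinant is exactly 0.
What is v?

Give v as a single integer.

Answer: 5

Derivation:
det is linear in entry M[1][1]: det = old_det + (v - -4) * C_11
Cofactor C_11 = -3
Want det = 0: 27 + (v - -4) * -3 = 0
  (v - -4) = -27 / -3 = 9
  v = -4 + (9) = 5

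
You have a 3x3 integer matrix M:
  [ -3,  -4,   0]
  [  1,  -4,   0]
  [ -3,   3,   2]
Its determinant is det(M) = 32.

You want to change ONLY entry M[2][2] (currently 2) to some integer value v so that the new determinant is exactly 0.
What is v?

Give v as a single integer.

Answer: 0

Derivation:
det is linear in entry M[2][2]: det = old_det + (v - 2) * C_22
Cofactor C_22 = 16
Want det = 0: 32 + (v - 2) * 16 = 0
  (v - 2) = -32 / 16 = -2
  v = 2 + (-2) = 0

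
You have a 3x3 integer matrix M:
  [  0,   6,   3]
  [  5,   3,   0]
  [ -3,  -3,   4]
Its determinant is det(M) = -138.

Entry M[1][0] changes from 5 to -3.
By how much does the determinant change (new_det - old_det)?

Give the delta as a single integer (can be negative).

Cofactor C_10 = -33
Entry delta = -3 - 5 = -8
Det delta = entry_delta * cofactor = -8 * -33 = 264

Answer: 264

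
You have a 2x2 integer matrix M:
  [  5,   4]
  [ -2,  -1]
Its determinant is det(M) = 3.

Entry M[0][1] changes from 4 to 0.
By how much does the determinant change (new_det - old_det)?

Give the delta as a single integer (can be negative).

Cofactor C_01 = 2
Entry delta = 0 - 4 = -4
Det delta = entry_delta * cofactor = -4 * 2 = -8

Answer: -8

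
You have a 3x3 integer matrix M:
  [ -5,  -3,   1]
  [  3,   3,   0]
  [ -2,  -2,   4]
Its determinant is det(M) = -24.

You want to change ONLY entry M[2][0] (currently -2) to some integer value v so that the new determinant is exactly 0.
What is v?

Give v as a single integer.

det is linear in entry M[2][0]: det = old_det + (v - -2) * C_20
Cofactor C_20 = -3
Want det = 0: -24 + (v - -2) * -3 = 0
  (v - -2) = 24 / -3 = -8
  v = -2 + (-8) = -10

Answer: -10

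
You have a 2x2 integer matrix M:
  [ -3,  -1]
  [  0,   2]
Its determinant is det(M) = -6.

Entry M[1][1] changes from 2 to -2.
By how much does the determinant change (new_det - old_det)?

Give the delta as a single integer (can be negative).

Answer: 12

Derivation:
Cofactor C_11 = -3
Entry delta = -2 - 2 = -4
Det delta = entry_delta * cofactor = -4 * -3 = 12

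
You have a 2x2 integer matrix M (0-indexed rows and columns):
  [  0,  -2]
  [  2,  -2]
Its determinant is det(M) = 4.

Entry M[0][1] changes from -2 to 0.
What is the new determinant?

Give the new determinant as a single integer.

Answer: 0

Derivation:
det is linear in row 0: changing M[0][1] by delta changes det by delta * cofactor(0,1).
Cofactor C_01 = (-1)^(0+1) * minor(0,1) = -2
Entry delta = 0 - -2 = 2
Det delta = 2 * -2 = -4
New det = 4 + -4 = 0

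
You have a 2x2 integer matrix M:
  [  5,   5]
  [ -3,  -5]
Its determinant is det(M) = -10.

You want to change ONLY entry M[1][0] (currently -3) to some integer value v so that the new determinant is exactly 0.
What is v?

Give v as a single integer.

det is linear in entry M[1][0]: det = old_det + (v - -3) * C_10
Cofactor C_10 = -5
Want det = 0: -10 + (v - -3) * -5 = 0
  (v - -3) = 10 / -5 = -2
  v = -3 + (-2) = -5

Answer: -5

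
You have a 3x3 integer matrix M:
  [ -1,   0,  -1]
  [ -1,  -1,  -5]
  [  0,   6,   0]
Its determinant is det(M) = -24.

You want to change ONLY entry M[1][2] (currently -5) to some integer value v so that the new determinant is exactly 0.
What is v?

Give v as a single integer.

det is linear in entry M[1][2]: det = old_det + (v - -5) * C_12
Cofactor C_12 = 6
Want det = 0: -24 + (v - -5) * 6 = 0
  (v - -5) = 24 / 6 = 4
  v = -5 + (4) = -1

Answer: -1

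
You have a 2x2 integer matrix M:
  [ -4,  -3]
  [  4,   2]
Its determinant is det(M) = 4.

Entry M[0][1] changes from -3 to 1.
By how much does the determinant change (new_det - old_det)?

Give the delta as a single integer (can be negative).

Answer: -16

Derivation:
Cofactor C_01 = -4
Entry delta = 1 - -3 = 4
Det delta = entry_delta * cofactor = 4 * -4 = -16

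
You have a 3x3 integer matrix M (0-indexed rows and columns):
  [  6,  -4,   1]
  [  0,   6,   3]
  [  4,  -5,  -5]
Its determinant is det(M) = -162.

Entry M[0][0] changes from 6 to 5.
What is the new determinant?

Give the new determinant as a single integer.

Answer: -147

Derivation:
det is linear in row 0: changing M[0][0] by delta changes det by delta * cofactor(0,0).
Cofactor C_00 = (-1)^(0+0) * minor(0,0) = -15
Entry delta = 5 - 6 = -1
Det delta = -1 * -15 = 15
New det = -162 + 15 = -147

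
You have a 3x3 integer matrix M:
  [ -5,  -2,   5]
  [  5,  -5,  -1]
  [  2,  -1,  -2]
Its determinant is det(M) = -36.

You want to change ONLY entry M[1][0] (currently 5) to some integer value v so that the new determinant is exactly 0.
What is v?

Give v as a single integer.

Answer: 1

Derivation:
det is linear in entry M[1][0]: det = old_det + (v - 5) * C_10
Cofactor C_10 = -9
Want det = 0: -36 + (v - 5) * -9 = 0
  (v - 5) = 36 / -9 = -4
  v = 5 + (-4) = 1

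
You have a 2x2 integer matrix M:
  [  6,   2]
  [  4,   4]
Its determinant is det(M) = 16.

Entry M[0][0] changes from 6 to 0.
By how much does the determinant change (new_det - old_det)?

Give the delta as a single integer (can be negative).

Cofactor C_00 = 4
Entry delta = 0 - 6 = -6
Det delta = entry_delta * cofactor = -6 * 4 = -24

Answer: -24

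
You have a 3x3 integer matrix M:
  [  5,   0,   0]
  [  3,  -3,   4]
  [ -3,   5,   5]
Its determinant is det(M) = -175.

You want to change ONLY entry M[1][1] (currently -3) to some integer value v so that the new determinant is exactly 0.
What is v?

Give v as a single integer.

Answer: 4

Derivation:
det is linear in entry M[1][1]: det = old_det + (v - -3) * C_11
Cofactor C_11 = 25
Want det = 0: -175 + (v - -3) * 25 = 0
  (v - -3) = 175 / 25 = 7
  v = -3 + (7) = 4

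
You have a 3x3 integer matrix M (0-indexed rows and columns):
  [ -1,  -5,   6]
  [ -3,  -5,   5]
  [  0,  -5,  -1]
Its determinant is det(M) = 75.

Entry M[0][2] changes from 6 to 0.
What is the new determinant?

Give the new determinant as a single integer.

det is linear in row 0: changing M[0][2] by delta changes det by delta * cofactor(0,2).
Cofactor C_02 = (-1)^(0+2) * minor(0,2) = 15
Entry delta = 0 - 6 = -6
Det delta = -6 * 15 = -90
New det = 75 + -90 = -15

Answer: -15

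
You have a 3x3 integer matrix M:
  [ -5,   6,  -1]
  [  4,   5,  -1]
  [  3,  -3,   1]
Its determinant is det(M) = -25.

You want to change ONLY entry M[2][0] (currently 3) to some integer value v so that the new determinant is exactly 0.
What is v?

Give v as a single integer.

Answer: -22

Derivation:
det is linear in entry M[2][0]: det = old_det + (v - 3) * C_20
Cofactor C_20 = -1
Want det = 0: -25 + (v - 3) * -1 = 0
  (v - 3) = 25 / -1 = -25
  v = 3 + (-25) = -22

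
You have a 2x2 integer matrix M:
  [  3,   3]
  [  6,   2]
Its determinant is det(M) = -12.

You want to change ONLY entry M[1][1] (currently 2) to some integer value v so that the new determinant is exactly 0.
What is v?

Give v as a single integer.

det is linear in entry M[1][1]: det = old_det + (v - 2) * C_11
Cofactor C_11 = 3
Want det = 0: -12 + (v - 2) * 3 = 0
  (v - 2) = 12 / 3 = 4
  v = 2 + (4) = 6

Answer: 6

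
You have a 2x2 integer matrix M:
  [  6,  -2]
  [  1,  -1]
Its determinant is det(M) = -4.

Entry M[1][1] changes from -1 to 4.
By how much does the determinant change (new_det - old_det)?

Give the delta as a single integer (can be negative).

Answer: 30

Derivation:
Cofactor C_11 = 6
Entry delta = 4 - -1 = 5
Det delta = entry_delta * cofactor = 5 * 6 = 30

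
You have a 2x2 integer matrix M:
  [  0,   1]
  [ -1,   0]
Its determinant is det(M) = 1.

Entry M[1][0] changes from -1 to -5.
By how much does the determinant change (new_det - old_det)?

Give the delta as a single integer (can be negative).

Cofactor C_10 = -1
Entry delta = -5 - -1 = -4
Det delta = entry_delta * cofactor = -4 * -1 = 4

Answer: 4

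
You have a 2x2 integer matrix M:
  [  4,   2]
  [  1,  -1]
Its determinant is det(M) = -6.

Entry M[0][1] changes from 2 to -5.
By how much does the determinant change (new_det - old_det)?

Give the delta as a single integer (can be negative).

Answer: 7

Derivation:
Cofactor C_01 = -1
Entry delta = -5 - 2 = -7
Det delta = entry_delta * cofactor = -7 * -1 = 7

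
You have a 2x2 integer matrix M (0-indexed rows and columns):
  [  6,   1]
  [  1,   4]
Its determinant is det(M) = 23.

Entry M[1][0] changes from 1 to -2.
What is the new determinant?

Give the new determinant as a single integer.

Answer: 26

Derivation:
det is linear in row 1: changing M[1][0] by delta changes det by delta * cofactor(1,0).
Cofactor C_10 = (-1)^(1+0) * minor(1,0) = -1
Entry delta = -2 - 1 = -3
Det delta = -3 * -1 = 3
New det = 23 + 3 = 26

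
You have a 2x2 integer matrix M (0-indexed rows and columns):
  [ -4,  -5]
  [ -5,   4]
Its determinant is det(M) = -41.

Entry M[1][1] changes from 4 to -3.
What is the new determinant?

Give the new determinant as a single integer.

Answer: -13

Derivation:
det is linear in row 1: changing M[1][1] by delta changes det by delta * cofactor(1,1).
Cofactor C_11 = (-1)^(1+1) * minor(1,1) = -4
Entry delta = -3 - 4 = -7
Det delta = -7 * -4 = 28
New det = -41 + 28 = -13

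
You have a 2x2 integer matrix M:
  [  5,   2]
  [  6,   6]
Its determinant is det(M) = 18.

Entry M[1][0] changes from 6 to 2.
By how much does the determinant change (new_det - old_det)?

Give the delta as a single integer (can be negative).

Cofactor C_10 = -2
Entry delta = 2 - 6 = -4
Det delta = entry_delta * cofactor = -4 * -2 = 8

Answer: 8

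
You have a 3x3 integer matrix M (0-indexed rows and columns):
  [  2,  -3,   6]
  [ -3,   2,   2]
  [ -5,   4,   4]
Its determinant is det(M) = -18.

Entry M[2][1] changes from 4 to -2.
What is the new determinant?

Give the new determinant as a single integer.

det is linear in row 2: changing M[2][1] by delta changes det by delta * cofactor(2,1).
Cofactor C_21 = (-1)^(2+1) * minor(2,1) = -22
Entry delta = -2 - 4 = -6
Det delta = -6 * -22 = 132
New det = -18 + 132 = 114

Answer: 114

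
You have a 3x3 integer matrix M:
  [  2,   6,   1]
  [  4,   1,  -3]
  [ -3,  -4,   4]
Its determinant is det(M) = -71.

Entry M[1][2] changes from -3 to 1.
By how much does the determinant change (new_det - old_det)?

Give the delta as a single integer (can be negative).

Cofactor C_12 = -10
Entry delta = 1 - -3 = 4
Det delta = entry_delta * cofactor = 4 * -10 = -40

Answer: -40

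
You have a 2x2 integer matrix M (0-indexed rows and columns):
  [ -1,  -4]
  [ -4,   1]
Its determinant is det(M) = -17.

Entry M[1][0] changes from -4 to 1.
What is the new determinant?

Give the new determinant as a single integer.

det is linear in row 1: changing M[1][0] by delta changes det by delta * cofactor(1,0).
Cofactor C_10 = (-1)^(1+0) * minor(1,0) = 4
Entry delta = 1 - -4 = 5
Det delta = 5 * 4 = 20
New det = -17 + 20 = 3

Answer: 3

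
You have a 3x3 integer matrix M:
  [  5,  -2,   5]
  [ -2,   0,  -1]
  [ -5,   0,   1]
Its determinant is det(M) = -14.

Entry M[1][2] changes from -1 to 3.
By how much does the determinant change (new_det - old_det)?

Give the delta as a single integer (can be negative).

Answer: 40

Derivation:
Cofactor C_12 = 10
Entry delta = 3 - -1 = 4
Det delta = entry_delta * cofactor = 4 * 10 = 40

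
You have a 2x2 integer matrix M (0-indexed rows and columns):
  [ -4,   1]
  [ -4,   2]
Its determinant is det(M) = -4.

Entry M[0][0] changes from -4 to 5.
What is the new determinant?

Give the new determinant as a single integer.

det is linear in row 0: changing M[0][0] by delta changes det by delta * cofactor(0,0).
Cofactor C_00 = (-1)^(0+0) * minor(0,0) = 2
Entry delta = 5 - -4 = 9
Det delta = 9 * 2 = 18
New det = -4 + 18 = 14

Answer: 14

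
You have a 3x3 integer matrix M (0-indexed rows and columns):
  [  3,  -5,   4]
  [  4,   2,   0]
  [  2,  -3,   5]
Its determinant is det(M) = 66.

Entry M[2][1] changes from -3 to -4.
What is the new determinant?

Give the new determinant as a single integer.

det is linear in row 2: changing M[2][1] by delta changes det by delta * cofactor(2,1).
Cofactor C_21 = (-1)^(2+1) * minor(2,1) = 16
Entry delta = -4 - -3 = -1
Det delta = -1 * 16 = -16
New det = 66 + -16 = 50

Answer: 50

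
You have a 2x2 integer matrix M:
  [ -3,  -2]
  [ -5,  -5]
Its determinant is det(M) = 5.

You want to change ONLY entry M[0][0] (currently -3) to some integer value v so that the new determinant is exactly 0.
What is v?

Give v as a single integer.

det is linear in entry M[0][0]: det = old_det + (v - -3) * C_00
Cofactor C_00 = -5
Want det = 0: 5 + (v - -3) * -5 = 0
  (v - -3) = -5 / -5 = 1
  v = -3 + (1) = -2

Answer: -2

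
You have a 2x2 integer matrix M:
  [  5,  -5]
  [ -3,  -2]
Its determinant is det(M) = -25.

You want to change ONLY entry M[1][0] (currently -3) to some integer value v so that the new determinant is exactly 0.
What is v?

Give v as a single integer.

det is linear in entry M[1][0]: det = old_det + (v - -3) * C_10
Cofactor C_10 = 5
Want det = 0: -25 + (v - -3) * 5 = 0
  (v - -3) = 25 / 5 = 5
  v = -3 + (5) = 2

Answer: 2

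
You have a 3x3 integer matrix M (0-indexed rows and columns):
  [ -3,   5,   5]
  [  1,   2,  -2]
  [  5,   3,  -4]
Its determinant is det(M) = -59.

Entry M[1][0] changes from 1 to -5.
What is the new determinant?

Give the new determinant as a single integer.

Answer: -269

Derivation:
det is linear in row 1: changing M[1][0] by delta changes det by delta * cofactor(1,0).
Cofactor C_10 = (-1)^(1+0) * minor(1,0) = 35
Entry delta = -5 - 1 = -6
Det delta = -6 * 35 = -210
New det = -59 + -210 = -269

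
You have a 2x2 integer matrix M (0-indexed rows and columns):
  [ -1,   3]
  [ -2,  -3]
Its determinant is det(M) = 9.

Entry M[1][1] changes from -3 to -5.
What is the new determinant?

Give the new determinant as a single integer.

det is linear in row 1: changing M[1][1] by delta changes det by delta * cofactor(1,1).
Cofactor C_11 = (-1)^(1+1) * minor(1,1) = -1
Entry delta = -5 - -3 = -2
Det delta = -2 * -1 = 2
New det = 9 + 2 = 11

Answer: 11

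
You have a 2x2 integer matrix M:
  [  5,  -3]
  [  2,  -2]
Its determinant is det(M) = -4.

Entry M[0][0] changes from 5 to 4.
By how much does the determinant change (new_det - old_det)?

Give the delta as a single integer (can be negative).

Answer: 2

Derivation:
Cofactor C_00 = -2
Entry delta = 4 - 5 = -1
Det delta = entry_delta * cofactor = -1 * -2 = 2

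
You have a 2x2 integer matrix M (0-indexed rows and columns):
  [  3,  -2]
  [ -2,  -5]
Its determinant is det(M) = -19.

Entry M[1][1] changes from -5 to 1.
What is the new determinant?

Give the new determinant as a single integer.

det is linear in row 1: changing M[1][1] by delta changes det by delta * cofactor(1,1).
Cofactor C_11 = (-1)^(1+1) * minor(1,1) = 3
Entry delta = 1 - -5 = 6
Det delta = 6 * 3 = 18
New det = -19 + 18 = -1

Answer: -1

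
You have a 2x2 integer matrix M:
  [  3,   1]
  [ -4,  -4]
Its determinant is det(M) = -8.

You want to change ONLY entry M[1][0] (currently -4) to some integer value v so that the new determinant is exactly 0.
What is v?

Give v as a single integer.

det is linear in entry M[1][0]: det = old_det + (v - -4) * C_10
Cofactor C_10 = -1
Want det = 0: -8 + (v - -4) * -1 = 0
  (v - -4) = 8 / -1 = -8
  v = -4 + (-8) = -12

Answer: -12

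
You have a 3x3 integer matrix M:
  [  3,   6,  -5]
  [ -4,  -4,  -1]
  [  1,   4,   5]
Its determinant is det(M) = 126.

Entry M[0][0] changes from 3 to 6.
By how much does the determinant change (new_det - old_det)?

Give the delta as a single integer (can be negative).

Cofactor C_00 = -16
Entry delta = 6 - 3 = 3
Det delta = entry_delta * cofactor = 3 * -16 = -48

Answer: -48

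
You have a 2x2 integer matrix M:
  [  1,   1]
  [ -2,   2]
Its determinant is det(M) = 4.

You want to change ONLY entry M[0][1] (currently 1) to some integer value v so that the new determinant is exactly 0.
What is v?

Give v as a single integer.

Answer: -1

Derivation:
det is linear in entry M[0][1]: det = old_det + (v - 1) * C_01
Cofactor C_01 = 2
Want det = 0: 4 + (v - 1) * 2 = 0
  (v - 1) = -4 / 2 = -2
  v = 1 + (-2) = -1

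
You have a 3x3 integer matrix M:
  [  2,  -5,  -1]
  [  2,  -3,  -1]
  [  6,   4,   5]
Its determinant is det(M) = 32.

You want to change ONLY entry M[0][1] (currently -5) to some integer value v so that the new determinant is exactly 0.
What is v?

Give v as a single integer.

Answer: -3

Derivation:
det is linear in entry M[0][1]: det = old_det + (v - -5) * C_01
Cofactor C_01 = -16
Want det = 0: 32 + (v - -5) * -16 = 0
  (v - -5) = -32 / -16 = 2
  v = -5 + (2) = -3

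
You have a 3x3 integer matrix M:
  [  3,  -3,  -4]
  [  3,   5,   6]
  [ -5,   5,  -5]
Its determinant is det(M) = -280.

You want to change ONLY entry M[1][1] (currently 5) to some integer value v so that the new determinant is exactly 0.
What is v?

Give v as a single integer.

Answer: -3

Derivation:
det is linear in entry M[1][1]: det = old_det + (v - 5) * C_11
Cofactor C_11 = -35
Want det = 0: -280 + (v - 5) * -35 = 0
  (v - 5) = 280 / -35 = -8
  v = 5 + (-8) = -3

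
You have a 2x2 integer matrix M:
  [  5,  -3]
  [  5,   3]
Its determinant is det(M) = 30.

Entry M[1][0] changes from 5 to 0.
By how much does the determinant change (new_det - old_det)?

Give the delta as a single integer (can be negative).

Answer: -15

Derivation:
Cofactor C_10 = 3
Entry delta = 0 - 5 = -5
Det delta = entry_delta * cofactor = -5 * 3 = -15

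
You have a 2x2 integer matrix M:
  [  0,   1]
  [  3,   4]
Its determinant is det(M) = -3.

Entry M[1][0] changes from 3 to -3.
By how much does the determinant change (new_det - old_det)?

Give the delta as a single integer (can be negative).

Cofactor C_10 = -1
Entry delta = -3 - 3 = -6
Det delta = entry_delta * cofactor = -6 * -1 = 6

Answer: 6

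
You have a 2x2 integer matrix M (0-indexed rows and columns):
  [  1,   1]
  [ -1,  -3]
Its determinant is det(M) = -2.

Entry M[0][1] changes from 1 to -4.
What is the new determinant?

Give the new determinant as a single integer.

det is linear in row 0: changing M[0][1] by delta changes det by delta * cofactor(0,1).
Cofactor C_01 = (-1)^(0+1) * minor(0,1) = 1
Entry delta = -4 - 1 = -5
Det delta = -5 * 1 = -5
New det = -2 + -5 = -7

Answer: -7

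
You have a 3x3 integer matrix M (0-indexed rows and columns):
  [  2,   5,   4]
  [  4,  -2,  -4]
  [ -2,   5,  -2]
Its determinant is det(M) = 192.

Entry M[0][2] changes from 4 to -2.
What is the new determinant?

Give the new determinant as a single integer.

Answer: 96

Derivation:
det is linear in row 0: changing M[0][2] by delta changes det by delta * cofactor(0,2).
Cofactor C_02 = (-1)^(0+2) * minor(0,2) = 16
Entry delta = -2 - 4 = -6
Det delta = -6 * 16 = -96
New det = 192 + -96 = 96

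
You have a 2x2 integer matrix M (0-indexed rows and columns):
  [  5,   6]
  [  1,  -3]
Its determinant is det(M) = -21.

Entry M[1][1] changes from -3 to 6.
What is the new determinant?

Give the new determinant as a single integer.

Answer: 24

Derivation:
det is linear in row 1: changing M[1][1] by delta changes det by delta * cofactor(1,1).
Cofactor C_11 = (-1)^(1+1) * minor(1,1) = 5
Entry delta = 6 - -3 = 9
Det delta = 9 * 5 = 45
New det = -21 + 45 = 24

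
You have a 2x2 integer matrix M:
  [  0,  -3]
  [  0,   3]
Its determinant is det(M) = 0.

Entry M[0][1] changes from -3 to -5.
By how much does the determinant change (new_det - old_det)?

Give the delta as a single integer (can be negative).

Cofactor C_01 = 0
Entry delta = -5 - -3 = -2
Det delta = entry_delta * cofactor = -2 * 0 = 0

Answer: 0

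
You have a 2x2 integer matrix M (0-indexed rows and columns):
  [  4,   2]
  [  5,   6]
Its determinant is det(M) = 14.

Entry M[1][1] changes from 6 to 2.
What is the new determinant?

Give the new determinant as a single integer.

det is linear in row 1: changing M[1][1] by delta changes det by delta * cofactor(1,1).
Cofactor C_11 = (-1)^(1+1) * minor(1,1) = 4
Entry delta = 2 - 6 = -4
Det delta = -4 * 4 = -16
New det = 14 + -16 = -2

Answer: -2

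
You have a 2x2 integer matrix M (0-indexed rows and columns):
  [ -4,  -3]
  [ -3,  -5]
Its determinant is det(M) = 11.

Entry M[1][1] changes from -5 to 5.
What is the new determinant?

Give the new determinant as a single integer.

det is linear in row 1: changing M[1][1] by delta changes det by delta * cofactor(1,1).
Cofactor C_11 = (-1)^(1+1) * minor(1,1) = -4
Entry delta = 5 - -5 = 10
Det delta = 10 * -4 = -40
New det = 11 + -40 = -29

Answer: -29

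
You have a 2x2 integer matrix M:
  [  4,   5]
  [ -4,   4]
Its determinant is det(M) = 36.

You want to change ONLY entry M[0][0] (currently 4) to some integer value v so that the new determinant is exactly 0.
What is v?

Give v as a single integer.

det is linear in entry M[0][0]: det = old_det + (v - 4) * C_00
Cofactor C_00 = 4
Want det = 0: 36 + (v - 4) * 4 = 0
  (v - 4) = -36 / 4 = -9
  v = 4 + (-9) = -5

Answer: -5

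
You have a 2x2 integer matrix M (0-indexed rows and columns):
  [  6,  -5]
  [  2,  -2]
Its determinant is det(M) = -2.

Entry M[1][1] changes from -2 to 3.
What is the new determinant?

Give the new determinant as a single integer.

det is linear in row 1: changing M[1][1] by delta changes det by delta * cofactor(1,1).
Cofactor C_11 = (-1)^(1+1) * minor(1,1) = 6
Entry delta = 3 - -2 = 5
Det delta = 5 * 6 = 30
New det = -2 + 30 = 28

Answer: 28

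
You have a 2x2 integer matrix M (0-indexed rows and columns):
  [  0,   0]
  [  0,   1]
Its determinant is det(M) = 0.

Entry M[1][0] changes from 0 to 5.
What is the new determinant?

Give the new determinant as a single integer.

det is linear in row 1: changing M[1][0] by delta changes det by delta * cofactor(1,0).
Cofactor C_10 = (-1)^(1+0) * minor(1,0) = 0
Entry delta = 5 - 0 = 5
Det delta = 5 * 0 = 0
New det = 0 + 0 = 0

Answer: 0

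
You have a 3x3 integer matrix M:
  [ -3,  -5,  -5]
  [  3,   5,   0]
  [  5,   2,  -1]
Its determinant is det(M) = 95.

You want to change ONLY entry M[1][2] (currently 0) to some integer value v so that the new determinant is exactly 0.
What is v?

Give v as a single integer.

Answer: 5

Derivation:
det is linear in entry M[1][2]: det = old_det + (v - 0) * C_12
Cofactor C_12 = -19
Want det = 0: 95 + (v - 0) * -19 = 0
  (v - 0) = -95 / -19 = 5
  v = 0 + (5) = 5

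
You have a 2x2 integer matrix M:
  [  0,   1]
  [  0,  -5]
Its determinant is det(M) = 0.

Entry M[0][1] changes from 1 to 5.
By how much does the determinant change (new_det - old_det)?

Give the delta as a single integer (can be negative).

Cofactor C_01 = 0
Entry delta = 5 - 1 = 4
Det delta = entry_delta * cofactor = 4 * 0 = 0

Answer: 0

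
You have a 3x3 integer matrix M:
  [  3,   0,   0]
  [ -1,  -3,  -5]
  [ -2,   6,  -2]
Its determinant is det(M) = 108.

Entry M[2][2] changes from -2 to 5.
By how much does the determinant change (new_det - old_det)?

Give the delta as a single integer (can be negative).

Cofactor C_22 = -9
Entry delta = 5 - -2 = 7
Det delta = entry_delta * cofactor = 7 * -9 = -63

Answer: -63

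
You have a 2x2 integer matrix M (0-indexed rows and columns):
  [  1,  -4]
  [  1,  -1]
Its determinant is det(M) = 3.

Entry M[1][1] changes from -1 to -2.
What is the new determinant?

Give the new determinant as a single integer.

Answer: 2

Derivation:
det is linear in row 1: changing M[1][1] by delta changes det by delta * cofactor(1,1).
Cofactor C_11 = (-1)^(1+1) * minor(1,1) = 1
Entry delta = -2 - -1 = -1
Det delta = -1 * 1 = -1
New det = 3 + -1 = 2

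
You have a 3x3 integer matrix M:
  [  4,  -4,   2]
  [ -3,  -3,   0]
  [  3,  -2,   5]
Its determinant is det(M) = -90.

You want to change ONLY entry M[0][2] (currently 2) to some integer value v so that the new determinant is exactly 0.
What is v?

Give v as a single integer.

Answer: 8

Derivation:
det is linear in entry M[0][2]: det = old_det + (v - 2) * C_02
Cofactor C_02 = 15
Want det = 0: -90 + (v - 2) * 15 = 0
  (v - 2) = 90 / 15 = 6
  v = 2 + (6) = 8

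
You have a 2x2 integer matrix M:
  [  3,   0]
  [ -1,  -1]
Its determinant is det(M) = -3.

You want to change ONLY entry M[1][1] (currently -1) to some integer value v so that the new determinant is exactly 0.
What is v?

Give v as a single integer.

Answer: 0

Derivation:
det is linear in entry M[1][1]: det = old_det + (v - -1) * C_11
Cofactor C_11 = 3
Want det = 0: -3 + (v - -1) * 3 = 0
  (v - -1) = 3 / 3 = 1
  v = -1 + (1) = 0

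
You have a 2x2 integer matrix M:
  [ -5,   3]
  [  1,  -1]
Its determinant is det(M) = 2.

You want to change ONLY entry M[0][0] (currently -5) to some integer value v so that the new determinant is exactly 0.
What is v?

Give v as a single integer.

det is linear in entry M[0][0]: det = old_det + (v - -5) * C_00
Cofactor C_00 = -1
Want det = 0: 2 + (v - -5) * -1 = 0
  (v - -5) = -2 / -1 = 2
  v = -5 + (2) = -3

Answer: -3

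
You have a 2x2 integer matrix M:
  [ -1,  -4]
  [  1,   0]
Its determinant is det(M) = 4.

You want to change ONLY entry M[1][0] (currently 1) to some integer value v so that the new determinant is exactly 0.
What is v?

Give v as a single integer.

Answer: 0

Derivation:
det is linear in entry M[1][0]: det = old_det + (v - 1) * C_10
Cofactor C_10 = 4
Want det = 0: 4 + (v - 1) * 4 = 0
  (v - 1) = -4 / 4 = -1
  v = 1 + (-1) = 0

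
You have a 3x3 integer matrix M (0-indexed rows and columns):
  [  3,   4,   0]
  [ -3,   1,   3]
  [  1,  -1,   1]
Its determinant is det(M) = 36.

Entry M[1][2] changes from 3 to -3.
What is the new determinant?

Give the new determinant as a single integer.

det is linear in row 1: changing M[1][2] by delta changes det by delta * cofactor(1,2).
Cofactor C_12 = (-1)^(1+2) * minor(1,2) = 7
Entry delta = -3 - 3 = -6
Det delta = -6 * 7 = -42
New det = 36 + -42 = -6

Answer: -6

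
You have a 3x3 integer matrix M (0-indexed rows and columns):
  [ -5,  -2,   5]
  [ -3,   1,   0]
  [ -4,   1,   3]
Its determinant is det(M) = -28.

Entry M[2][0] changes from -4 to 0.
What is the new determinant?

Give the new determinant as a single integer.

Answer: -48

Derivation:
det is linear in row 2: changing M[2][0] by delta changes det by delta * cofactor(2,0).
Cofactor C_20 = (-1)^(2+0) * minor(2,0) = -5
Entry delta = 0 - -4 = 4
Det delta = 4 * -5 = -20
New det = -28 + -20 = -48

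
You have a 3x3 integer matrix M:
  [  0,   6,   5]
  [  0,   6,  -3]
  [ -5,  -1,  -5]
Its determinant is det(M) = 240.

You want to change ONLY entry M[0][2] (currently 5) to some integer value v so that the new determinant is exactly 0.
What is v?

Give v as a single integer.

Answer: -3

Derivation:
det is linear in entry M[0][2]: det = old_det + (v - 5) * C_02
Cofactor C_02 = 30
Want det = 0: 240 + (v - 5) * 30 = 0
  (v - 5) = -240 / 30 = -8
  v = 5 + (-8) = -3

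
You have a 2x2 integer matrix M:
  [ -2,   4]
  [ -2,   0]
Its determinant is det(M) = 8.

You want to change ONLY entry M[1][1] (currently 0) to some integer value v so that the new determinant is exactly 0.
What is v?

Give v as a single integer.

det is linear in entry M[1][1]: det = old_det + (v - 0) * C_11
Cofactor C_11 = -2
Want det = 0: 8 + (v - 0) * -2 = 0
  (v - 0) = -8 / -2 = 4
  v = 0 + (4) = 4

Answer: 4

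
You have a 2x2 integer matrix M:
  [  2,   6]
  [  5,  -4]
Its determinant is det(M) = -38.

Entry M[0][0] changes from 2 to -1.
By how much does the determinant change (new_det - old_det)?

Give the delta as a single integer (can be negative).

Answer: 12

Derivation:
Cofactor C_00 = -4
Entry delta = -1 - 2 = -3
Det delta = entry_delta * cofactor = -3 * -4 = 12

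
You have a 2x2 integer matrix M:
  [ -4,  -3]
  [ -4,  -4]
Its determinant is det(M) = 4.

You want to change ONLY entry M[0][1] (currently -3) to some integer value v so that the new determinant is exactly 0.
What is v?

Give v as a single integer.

Answer: -4

Derivation:
det is linear in entry M[0][1]: det = old_det + (v - -3) * C_01
Cofactor C_01 = 4
Want det = 0: 4 + (v - -3) * 4 = 0
  (v - -3) = -4 / 4 = -1
  v = -3 + (-1) = -4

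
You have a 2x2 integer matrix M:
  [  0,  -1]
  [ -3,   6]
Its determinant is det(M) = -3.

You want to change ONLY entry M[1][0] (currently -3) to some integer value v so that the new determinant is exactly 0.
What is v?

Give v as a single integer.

det is linear in entry M[1][0]: det = old_det + (v - -3) * C_10
Cofactor C_10 = 1
Want det = 0: -3 + (v - -3) * 1 = 0
  (v - -3) = 3 / 1 = 3
  v = -3 + (3) = 0

Answer: 0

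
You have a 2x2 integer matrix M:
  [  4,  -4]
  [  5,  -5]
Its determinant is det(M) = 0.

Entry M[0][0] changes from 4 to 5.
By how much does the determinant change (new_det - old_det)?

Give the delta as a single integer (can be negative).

Answer: -5

Derivation:
Cofactor C_00 = -5
Entry delta = 5 - 4 = 1
Det delta = entry_delta * cofactor = 1 * -5 = -5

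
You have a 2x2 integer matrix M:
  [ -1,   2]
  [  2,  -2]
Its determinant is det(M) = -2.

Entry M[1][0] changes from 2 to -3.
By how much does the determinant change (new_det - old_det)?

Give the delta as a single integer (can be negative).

Answer: 10

Derivation:
Cofactor C_10 = -2
Entry delta = -3 - 2 = -5
Det delta = entry_delta * cofactor = -5 * -2 = 10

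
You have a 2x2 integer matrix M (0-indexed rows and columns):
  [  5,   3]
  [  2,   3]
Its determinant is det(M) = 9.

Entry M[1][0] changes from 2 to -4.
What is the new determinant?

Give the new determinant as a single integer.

Answer: 27

Derivation:
det is linear in row 1: changing M[1][0] by delta changes det by delta * cofactor(1,0).
Cofactor C_10 = (-1)^(1+0) * minor(1,0) = -3
Entry delta = -4 - 2 = -6
Det delta = -6 * -3 = 18
New det = 9 + 18 = 27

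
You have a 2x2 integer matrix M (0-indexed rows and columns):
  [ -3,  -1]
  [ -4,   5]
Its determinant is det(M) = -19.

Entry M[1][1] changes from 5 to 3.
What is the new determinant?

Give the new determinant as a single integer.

Answer: -13

Derivation:
det is linear in row 1: changing M[1][1] by delta changes det by delta * cofactor(1,1).
Cofactor C_11 = (-1)^(1+1) * minor(1,1) = -3
Entry delta = 3 - 5 = -2
Det delta = -2 * -3 = 6
New det = -19 + 6 = -13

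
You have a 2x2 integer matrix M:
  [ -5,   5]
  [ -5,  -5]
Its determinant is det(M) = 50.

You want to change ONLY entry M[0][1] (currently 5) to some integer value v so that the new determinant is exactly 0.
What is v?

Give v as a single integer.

Answer: -5

Derivation:
det is linear in entry M[0][1]: det = old_det + (v - 5) * C_01
Cofactor C_01 = 5
Want det = 0: 50 + (v - 5) * 5 = 0
  (v - 5) = -50 / 5 = -10
  v = 5 + (-10) = -5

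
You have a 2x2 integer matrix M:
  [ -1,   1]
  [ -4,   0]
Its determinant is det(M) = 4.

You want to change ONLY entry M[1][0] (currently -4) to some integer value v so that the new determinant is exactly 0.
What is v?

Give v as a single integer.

Answer: 0

Derivation:
det is linear in entry M[1][0]: det = old_det + (v - -4) * C_10
Cofactor C_10 = -1
Want det = 0: 4 + (v - -4) * -1 = 0
  (v - -4) = -4 / -1 = 4
  v = -4 + (4) = 0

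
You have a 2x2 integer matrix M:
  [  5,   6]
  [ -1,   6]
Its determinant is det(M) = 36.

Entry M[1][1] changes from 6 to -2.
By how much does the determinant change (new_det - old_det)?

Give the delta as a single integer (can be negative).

Cofactor C_11 = 5
Entry delta = -2 - 6 = -8
Det delta = entry_delta * cofactor = -8 * 5 = -40

Answer: -40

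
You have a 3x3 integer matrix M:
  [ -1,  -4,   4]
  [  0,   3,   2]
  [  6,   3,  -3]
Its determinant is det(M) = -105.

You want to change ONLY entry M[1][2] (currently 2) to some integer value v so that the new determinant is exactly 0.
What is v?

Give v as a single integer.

Answer: -3

Derivation:
det is linear in entry M[1][2]: det = old_det + (v - 2) * C_12
Cofactor C_12 = -21
Want det = 0: -105 + (v - 2) * -21 = 0
  (v - 2) = 105 / -21 = -5
  v = 2 + (-5) = -3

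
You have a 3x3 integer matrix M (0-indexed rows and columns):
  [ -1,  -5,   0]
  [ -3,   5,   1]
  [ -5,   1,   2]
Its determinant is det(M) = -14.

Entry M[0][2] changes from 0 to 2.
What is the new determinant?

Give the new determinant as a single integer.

Answer: 30

Derivation:
det is linear in row 0: changing M[0][2] by delta changes det by delta * cofactor(0,2).
Cofactor C_02 = (-1)^(0+2) * minor(0,2) = 22
Entry delta = 2 - 0 = 2
Det delta = 2 * 22 = 44
New det = -14 + 44 = 30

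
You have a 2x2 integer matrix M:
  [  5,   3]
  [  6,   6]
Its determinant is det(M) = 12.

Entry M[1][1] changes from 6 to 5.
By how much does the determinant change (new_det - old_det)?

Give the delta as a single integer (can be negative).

Answer: -5

Derivation:
Cofactor C_11 = 5
Entry delta = 5 - 6 = -1
Det delta = entry_delta * cofactor = -1 * 5 = -5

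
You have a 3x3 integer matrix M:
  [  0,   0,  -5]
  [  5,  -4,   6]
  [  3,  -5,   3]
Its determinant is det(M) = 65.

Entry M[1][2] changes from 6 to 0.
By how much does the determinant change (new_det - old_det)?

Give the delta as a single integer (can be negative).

Answer: 0

Derivation:
Cofactor C_12 = 0
Entry delta = 0 - 6 = -6
Det delta = entry_delta * cofactor = -6 * 0 = 0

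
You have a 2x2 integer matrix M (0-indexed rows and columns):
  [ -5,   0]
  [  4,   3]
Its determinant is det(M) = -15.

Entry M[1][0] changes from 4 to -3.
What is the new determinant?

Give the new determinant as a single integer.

det is linear in row 1: changing M[1][0] by delta changes det by delta * cofactor(1,0).
Cofactor C_10 = (-1)^(1+0) * minor(1,0) = 0
Entry delta = -3 - 4 = -7
Det delta = -7 * 0 = 0
New det = -15 + 0 = -15

Answer: -15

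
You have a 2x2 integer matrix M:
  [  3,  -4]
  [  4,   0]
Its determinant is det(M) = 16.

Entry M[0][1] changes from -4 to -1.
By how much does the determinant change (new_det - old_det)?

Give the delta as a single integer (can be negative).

Answer: -12

Derivation:
Cofactor C_01 = -4
Entry delta = -1 - -4 = 3
Det delta = entry_delta * cofactor = 3 * -4 = -12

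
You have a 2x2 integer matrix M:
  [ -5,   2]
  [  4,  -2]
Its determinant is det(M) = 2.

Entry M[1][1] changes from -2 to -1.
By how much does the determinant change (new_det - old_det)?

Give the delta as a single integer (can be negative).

Cofactor C_11 = -5
Entry delta = -1 - -2 = 1
Det delta = entry_delta * cofactor = 1 * -5 = -5

Answer: -5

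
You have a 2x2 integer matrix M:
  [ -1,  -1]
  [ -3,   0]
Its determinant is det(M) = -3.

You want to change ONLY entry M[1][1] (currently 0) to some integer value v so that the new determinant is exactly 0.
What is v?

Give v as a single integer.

Answer: -3

Derivation:
det is linear in entry M[1][1]: det = old_det + (v - 0) * C_11
Cofactor C_11 = -1
Want det = 0: -3 + (v - 0) * -1 = 0
  (v - 0) = 3 / -1 = -3
  v = 0 + (-3) = -3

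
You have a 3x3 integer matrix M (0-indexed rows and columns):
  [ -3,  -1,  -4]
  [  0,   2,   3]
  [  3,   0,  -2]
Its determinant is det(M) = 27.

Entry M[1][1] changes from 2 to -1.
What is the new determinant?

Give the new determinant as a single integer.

Answer: -27

Derivation:
det is linear in row 1: changing M[1][1] by delta changes det by delta * cofactor(1,1).
Cofactor C_11 = (-1)^(1+1) * minor(1,1) = 18
Entry delta = -1 - 2 = -3
Det delta = -3 * 18 = -54
New det = 27 + -54 = -27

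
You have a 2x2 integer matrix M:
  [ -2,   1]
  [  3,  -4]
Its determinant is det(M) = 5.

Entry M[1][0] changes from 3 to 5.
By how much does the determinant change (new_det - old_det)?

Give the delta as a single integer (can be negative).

Cofactor C_10 = -1
Entry delta = 5 - 3 = 2
Det delta = entry_delta * cofactor = 2 * -1 = -2

Answer: -2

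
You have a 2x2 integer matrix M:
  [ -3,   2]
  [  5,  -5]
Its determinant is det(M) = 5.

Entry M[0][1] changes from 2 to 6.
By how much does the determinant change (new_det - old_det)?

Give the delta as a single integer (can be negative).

Cofactor C_01 = -5
Entry delta = 6 - 2 = 4
Det delta = entry_delta * cofactor = 4 * -5 = -20

Answer: -20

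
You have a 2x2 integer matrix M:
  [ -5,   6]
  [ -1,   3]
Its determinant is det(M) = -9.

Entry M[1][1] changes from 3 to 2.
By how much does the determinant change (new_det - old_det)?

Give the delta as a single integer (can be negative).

Cofactor C_11 = -5
Entry delta = 2 - 3 = -1
Det delta = entry_delta * cofactor = -1 * -5 = 5

Answer: 5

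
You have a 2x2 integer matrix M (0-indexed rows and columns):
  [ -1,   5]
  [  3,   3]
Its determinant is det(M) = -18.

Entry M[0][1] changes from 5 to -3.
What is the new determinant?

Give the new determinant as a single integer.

det is linear in row 0: changing M[0][1] by delta changes det by delta * cofactor(0,1).
Cofactor C_01 = (-1)^(0+1) * minor(0,1) = -3
Entry delta = -3 - 5 = -8
Det delta = -8 * -3 = 24
New det = -18 + 24 = 6

Answer: 6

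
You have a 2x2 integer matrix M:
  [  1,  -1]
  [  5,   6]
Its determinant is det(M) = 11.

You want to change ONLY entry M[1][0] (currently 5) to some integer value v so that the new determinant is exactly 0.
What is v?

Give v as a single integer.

Answer: -6

Derivation:
det is linear in entry M[1][0]: det = old_det + (v - 5) * C_10
Cofactor C_10 = 1
Want det = 0: 11 + (v - 5) * 1 = 0
  (v - 5) = -11 / 1 = -11
  v = 5 + (-11) = -6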